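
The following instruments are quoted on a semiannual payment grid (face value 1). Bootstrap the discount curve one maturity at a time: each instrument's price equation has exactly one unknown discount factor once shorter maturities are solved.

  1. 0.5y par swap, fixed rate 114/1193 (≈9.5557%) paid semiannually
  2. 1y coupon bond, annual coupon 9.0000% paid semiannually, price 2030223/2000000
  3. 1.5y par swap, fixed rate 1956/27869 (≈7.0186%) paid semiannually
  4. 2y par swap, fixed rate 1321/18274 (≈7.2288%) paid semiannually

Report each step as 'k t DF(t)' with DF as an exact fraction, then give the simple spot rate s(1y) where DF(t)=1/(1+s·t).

step 1 [0.5y] swap r/2=57/1193: DF=(1 − 57/1193·(0))/(1+57/1193) = 1193/1250 ≈ 0.954400
step 2 [1y] bond c/2=9/200: DF=(2030223/2000000 − 9/200·(0.954400))/(1+9/200) = 9303/10000 ≈ 0.930300
step 3 [1.5y] swap r/2=978/27869: DF=(1 − 978/27869·(0.954400+0.930300))/(1+978/27869) = 4511/5000 ≈ 0.902200
step 4 [2y] swap r/2=1321/36548: DF=(1 − 1321/36548·(0.954400+0.930300+0.902200))/(1+1321/36548) = 8679/10000 ≈ 0.867900

1 1/2 1193/1250
2 1 9303/10000
3 3/2 4511/5000
4 2 8679/10000
s(1y) = (1/(9303/10000) − 1)/(1) = 697/9303 ≈ 7.4922%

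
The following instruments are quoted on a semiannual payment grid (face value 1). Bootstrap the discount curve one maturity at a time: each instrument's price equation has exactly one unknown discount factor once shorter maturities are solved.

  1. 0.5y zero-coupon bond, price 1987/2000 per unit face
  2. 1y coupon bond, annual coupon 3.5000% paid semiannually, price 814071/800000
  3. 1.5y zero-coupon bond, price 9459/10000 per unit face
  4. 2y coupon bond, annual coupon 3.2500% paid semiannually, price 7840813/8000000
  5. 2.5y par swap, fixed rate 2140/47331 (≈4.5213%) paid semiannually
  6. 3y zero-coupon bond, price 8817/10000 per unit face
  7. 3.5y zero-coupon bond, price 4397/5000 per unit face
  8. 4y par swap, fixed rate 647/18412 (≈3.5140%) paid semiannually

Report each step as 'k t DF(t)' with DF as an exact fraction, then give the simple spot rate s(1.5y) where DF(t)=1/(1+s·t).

1 1/2 1987/2000
2 1 983/1000
3 3/2 9459/10000
4 2 9177/10000
5 5/2 893/1000
6 3 8817/10000
7 7/2 4397/5000
8 4 4353/5000
s(1.5y) = (1/(9459/10000) − 1)/(3/2) = 1082/28377 ≈ 3.8129%

step 1 [0.5y] zero: DF = P = 1987/2000 ≈ 0.993500
step 2 [1y] bond c/2=7/400: DF=(814071/800000 − 7/400·(0.993500))/(1+7/400) = 983/1000 ≈ 0.983000
step 3 [1.5y] zero: DF = P = 9459/10000 ≈ 0.945900
step 4 [2y] bond c/2=13/800: DF=(7840813/8000000 − 13/800·(0.993500+0.983000+0.945900))/(1+13/800) = 9177/10000 ≈ 0.917700
step 5 [2.5y] swap r/2=1070/47331: DF=(1 − 1070/47331·(0.993500+0.983000+0.945900+0.917700))/(1+1070/47331) = 893/1000 ≈ 0.893000
step 6 [3y] zero: DF = P = 8817/10000 ≈ 0.881700
step 7 [3.5y] zero: DF = P = 4397/5000 ≈ 0.879400
step 8 [4y] swap r/2=647/36824: DF=(1 − 647/36824·(0.993500+0.983000+0.945900+0.917700+0.893000+0.881700+0.879400))/(1+647/36824) = 4353/5000 ≈ 0.870600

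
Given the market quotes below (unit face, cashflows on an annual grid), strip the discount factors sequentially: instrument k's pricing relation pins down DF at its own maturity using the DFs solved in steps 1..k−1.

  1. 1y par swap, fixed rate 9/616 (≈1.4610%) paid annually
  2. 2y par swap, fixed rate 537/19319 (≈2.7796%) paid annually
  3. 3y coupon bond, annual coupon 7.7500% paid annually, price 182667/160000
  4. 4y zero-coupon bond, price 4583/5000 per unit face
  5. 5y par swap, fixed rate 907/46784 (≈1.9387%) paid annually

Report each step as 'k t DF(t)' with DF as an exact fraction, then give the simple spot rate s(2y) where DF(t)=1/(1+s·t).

step 1 [1y] swap r/1=9/616: DF=(1 − 9/616·(0))/(1+9/616) = 616/625 ≈ 0.985600
step 2 [2y] swap r/1=537/19319: DF=(1 − 537/19319·(0.985600))/(1+537/19319) = 9463/10000 ≈ 0.946300
step 3 [3y] bond c/1=31/400: DF=(182667/160000 − 31/400·(0.985600+0.946300))/(1+31/400) = 4603/5000 ≈ 0.920600
step 4 [4y] zero: DF = P = 4583/5000 ≈ 0.916600
step 5 [5y] swap r/1=907/46784: DF=(1 − 907/46784·(0.985600+0.946300+0.920600+0.916600))/(1+907/46784) = 9093/10000 ≈ 0.909300

1 1 616/625
2 2 9463/10000
3 3 4603/5000
4 4 4583/5000
5 5 9093/10000
s(2y) = (1/(9463/10000) − 1)/(2) = 537/18926 ≈ 2.8374%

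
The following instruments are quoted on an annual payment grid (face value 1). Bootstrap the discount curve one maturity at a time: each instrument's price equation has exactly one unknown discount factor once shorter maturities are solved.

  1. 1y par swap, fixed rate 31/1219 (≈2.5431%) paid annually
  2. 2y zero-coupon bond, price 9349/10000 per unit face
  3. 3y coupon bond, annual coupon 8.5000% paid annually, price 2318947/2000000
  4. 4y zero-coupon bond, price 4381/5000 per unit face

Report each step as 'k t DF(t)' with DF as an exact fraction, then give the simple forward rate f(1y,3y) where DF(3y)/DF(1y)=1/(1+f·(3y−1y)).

1 1 1219/1250
2 2 9349/10000
3 3 919/1000
4 4 4381/5000
f(1y,3y) = ((1219/1250)/(919/1000) − 1)/(2) = 281/9190 ≈ 3.0577%

step 1 [1y] swap r/1=31/1219: DF=(1 − 31/1219·(0))/(1+31/1219) = 1219/1250 ≈ 0.975200
step 2 [2y] zero: DF = P = 9349/10000 ≈ 0.934900
step 3 [3y] bond c/1=17/200: DF=(2318947/2000000 − 17/200·(0.975200+0.934900))/(1+17/200) = 919/1000 ≈ 0.919000
step 4 [4y] zero: DF = P = 4381/5000 ≈ 0.876200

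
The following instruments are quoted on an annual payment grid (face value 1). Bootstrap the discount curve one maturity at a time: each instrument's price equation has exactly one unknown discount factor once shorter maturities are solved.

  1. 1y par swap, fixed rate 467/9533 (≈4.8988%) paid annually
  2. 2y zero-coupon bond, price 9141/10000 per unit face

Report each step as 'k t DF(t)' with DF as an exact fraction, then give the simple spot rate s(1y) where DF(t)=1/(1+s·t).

step 1 [1y] swap r/1=467/9533: DF=(1 − 467/9533·(0))/(1+467/9533) = 9533/10000 ≈ 0.953300
step 2 [2y] zero: DF = P = 9141/10000 ≈ 0.914100

1 1 9533/10000
2 2 9141/10000
s(1y) = (1/(9533/10000) − 1)/(1) = 467/9533 ≈ 4.8988%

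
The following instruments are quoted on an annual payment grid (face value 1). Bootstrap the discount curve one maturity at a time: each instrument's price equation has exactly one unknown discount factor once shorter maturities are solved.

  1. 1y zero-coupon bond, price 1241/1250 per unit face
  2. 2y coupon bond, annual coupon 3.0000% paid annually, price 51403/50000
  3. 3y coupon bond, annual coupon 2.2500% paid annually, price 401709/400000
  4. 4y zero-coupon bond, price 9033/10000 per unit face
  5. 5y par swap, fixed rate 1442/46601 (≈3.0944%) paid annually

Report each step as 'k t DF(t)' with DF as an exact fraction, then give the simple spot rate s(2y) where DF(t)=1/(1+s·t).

step 1 [1y] zero: DF = P = 1241/1250 ≈ 0.992800
step 2 [2y] bond c/1=3/100: DF=(51403/50000 − 3/100·(0.992800))/(1+3/100) = 2423/2500 ≈ 0.969200
step 3 [3y] bond c/1=9/400: DF=(401709/400000 − 9/400·(0.992800+0.969200))/(1+9/400) = 939/1000 ≈ 0.939000
step 4 [4y] zero: DF = P = 9033/10000 ≈ 0.903300
step 5 [5y] swap r/1=1442/46601: DF=(1 − 1442/46601·(0.992800+0.969200+0.939000+0.903300))/(1+1442/46601) = 4279/5000 ≈ 0.855800

1 1 1241/1250
2 2 2423/2500
3 3 939/1000
4 4 9033/10000
5 5 4279/5000
s(2y) = (1/(2423/2500) − 1)/(2) = 77/4846 ≈ 1.5889%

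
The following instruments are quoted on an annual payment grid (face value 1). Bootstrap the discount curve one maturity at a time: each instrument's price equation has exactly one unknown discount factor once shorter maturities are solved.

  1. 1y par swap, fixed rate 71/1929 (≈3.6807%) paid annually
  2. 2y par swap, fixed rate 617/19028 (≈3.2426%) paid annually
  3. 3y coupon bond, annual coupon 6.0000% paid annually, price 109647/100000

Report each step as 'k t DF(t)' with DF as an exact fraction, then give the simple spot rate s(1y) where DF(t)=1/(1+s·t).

1 1 1929/2000
2 2 9383/10000
3 3 9267/10000
s(1y) = (1/(1929/2000) − 1)/(1) = 71/1929 ≈ 3.6807%

step 1 [1y] swap r/1=71/1929: DF=(1 − 71/1929·(0))/(1+71/1929) = 1929/2000 ≈ 0.964500
step 2 [2y] swap r/1=617/19028: DF=(1 − 617/19028·(0.964500))/(1+617/19028) = 9383/10000 ≈ 0.938300
step 3 [3y] bond c/1=3/50: DF=(109647/100000 − 3/50·(0.964500+0.938300))/(1+3/50) = 9267/10000 ≈ 0.926700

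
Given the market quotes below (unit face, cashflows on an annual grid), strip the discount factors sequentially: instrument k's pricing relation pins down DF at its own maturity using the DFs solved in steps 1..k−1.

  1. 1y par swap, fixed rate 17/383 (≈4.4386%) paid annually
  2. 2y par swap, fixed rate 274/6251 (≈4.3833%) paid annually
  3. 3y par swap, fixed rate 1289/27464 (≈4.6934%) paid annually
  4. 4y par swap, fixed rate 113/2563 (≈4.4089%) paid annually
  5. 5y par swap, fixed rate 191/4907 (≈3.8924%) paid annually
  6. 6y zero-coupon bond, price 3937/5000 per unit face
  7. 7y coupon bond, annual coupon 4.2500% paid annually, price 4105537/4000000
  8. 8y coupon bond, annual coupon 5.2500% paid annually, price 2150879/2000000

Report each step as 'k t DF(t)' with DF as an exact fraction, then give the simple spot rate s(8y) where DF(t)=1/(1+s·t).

1 1 383/400
2 2 4589/5000
3 3 8711/10000
4 4 4209/5000
5 5 8281/10000
6 6 3937/5000
7 7 1931/2500
8 8 7237/10000
s(8y) = (1/(7237/10000) − 1)/(8) = 2763/57896 ≈ 4.7724%

step 1 [1y] swap r/1=17/383: DF=(1 − 17/383·(0))/(1+17/383) = 383/400 ≈ 0.957500
step 2 [2y] swap r/1=274/6251: DF=(1 − 274/6251·(0.957500))/(1+274/6251) = 4589/5000 ≈ 0.917800
step 3 [3y] swap r/1=1289/27464: DF=(1 − 1289/27464·(0.957500+0.917800))/(1+1289/27464) = 8711/10000 ≈ 0.871100
step 4 [4y] swap r/1=113/2563: DF=(1 − 113/2563·(0.957500+0.917800+0.871100))/(1+113/2563) = 4209/5000 ≈ 0.841800
step 5 [5y] swap r/1=191/4907: DF=(1 − 191/4907·(0.957500+0.917800+0.871100+0.841800))/(1+191/4907) = 8281/10000 ≈ 0.828100
step 6 [6y] zero: DF = P = 3937/5000 ≈ 0.787400
step 7 [7y] bond c/1=17/400: DF=(4105537/4000000 − 17/400·(0.957500+0.917800+0.871100+0.841800+0.828100+0.787400))/(1+17/400) = 1931/2500 ≈ 0.772400
step 8 [8y] bond c/1=21/400: DF=(2150879/2000000 − 21/400·(0.957500+0.917800+0.871100+0.841800+0.828100+0.787400+0.772400))/(1+21/400) = 7237/10000 ≈ 0.723700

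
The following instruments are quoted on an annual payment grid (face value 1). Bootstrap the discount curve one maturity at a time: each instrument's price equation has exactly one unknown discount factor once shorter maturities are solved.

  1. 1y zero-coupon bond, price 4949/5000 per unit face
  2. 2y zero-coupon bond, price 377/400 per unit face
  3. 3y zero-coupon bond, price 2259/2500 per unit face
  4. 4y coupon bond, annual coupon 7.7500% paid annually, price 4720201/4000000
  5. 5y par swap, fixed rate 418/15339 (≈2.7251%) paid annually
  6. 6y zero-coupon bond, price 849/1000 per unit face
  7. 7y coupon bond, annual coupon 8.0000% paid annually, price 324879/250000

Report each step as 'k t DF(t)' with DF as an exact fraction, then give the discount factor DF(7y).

step 1 [1y] zero: DF = P = 4949/5000 ≈ 0.989800
step 2 [2y] zero: DF = P = 377/400 ≈ 0.942500
step 3 [3y] zero: DF = P = 2259/2500 ≈ 0.903600
step 4 [4y] bond c/1=31/400: DF=(4720201/4000000 − 31/400·(0.989800+0.942500+0.903600))/(1+31/400) = 557/625 ≈ 0.891200
step 5 [5y] swap r/1=418/15339: DF=(1 − 418/15339·(0.989800+0.942500+0.903600+0.891200))/(1+418/15339) = 4373/5000 ≈ 0.874600
step 6 [6y] zero: DF = P = 849/1000 ≈ 0.849000
step 7 [7y] bond c/1=2/25: DF=(324879/250000 − 2/25·(0.989800+0.942500+0.903600+0.891200+0.874600+0.849000))/(1+2/25) = 1599/2000 ≈ 0.799500

1 1 4949/5000
2 2 377/400
3 3 2259/2500
4 4 557/625
5 5 4373/5000
6 6 849/1000
7 7 1599/2000
DF(7y) = 1599/2000 ≈ 0.799500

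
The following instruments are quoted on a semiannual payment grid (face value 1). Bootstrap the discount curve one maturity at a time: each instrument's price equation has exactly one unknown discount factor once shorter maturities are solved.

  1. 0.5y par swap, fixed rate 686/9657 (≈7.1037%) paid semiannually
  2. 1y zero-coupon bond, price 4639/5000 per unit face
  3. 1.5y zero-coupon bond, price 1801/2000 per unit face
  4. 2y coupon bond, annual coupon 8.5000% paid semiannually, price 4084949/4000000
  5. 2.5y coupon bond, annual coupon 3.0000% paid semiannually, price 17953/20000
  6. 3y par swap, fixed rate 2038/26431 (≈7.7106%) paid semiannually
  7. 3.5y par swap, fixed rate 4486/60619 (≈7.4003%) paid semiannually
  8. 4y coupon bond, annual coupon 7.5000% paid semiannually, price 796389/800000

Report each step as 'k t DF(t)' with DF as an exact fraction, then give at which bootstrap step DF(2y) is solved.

step 1 [0.5y] swap r/2=343/9657: DF=(1 − 343/9657·(0))/(1+343/9657) = 9657/10000 ≈ 0.965700
step 2 [1y] zero: DF = P = 4639/5000 ≈ 0.927800
step 3 [1.5y] zero: DF = P = 1801/2000 ≈ 0.900500
step 4 [2y] bond c/2=17/400: DF=(4084949/4000000 − 17/400·(0.965700+0.927800+0.900500))/(1+17/400) = 8657/10000 ≈ 0.865700
step 5 [2.5y] bond c/2=3/200: DF=(17953/20000 − 3/200·(0.965700+0.927800+0.900500+0.865700))/(1+3/200) = 8303/10000 ≈ 0.830300
step 6 [3y] swap r/2=1019/26431: DF=(1 − 1019/26431·(0.965700+0.927800+0.900500+0.865700+0.830300))/(1+1019/26431) = 3981/5000 ≈ 0.796200
step 7 [3.5y] swap r/2=2243/60619: DF=(1 − 2243/60619·(0.965700+0.927800+0.900500+0.865700+0.830300+0.796200))/(1+2243/60619) = 7757/10000 ≈ 0.775700
step 8 [4y] bond c/2=3/80: DF=(796389/800000 − 3/80·(0.965700+0.927800+0.900500+0.865700+0.830300+0.796200+0.775700))/(1+3/80) = 1851/2500 ≈ 0.740400

1 1/2 9657/10000
2 1 4639/5000
3 3/2 1801/2000
4 2 8657/10000
5 5/2 8303/10000
6 3 3981/5000
7 7/2 7757/10000
8 4 1851/2500
DF(2y) is solved at step 4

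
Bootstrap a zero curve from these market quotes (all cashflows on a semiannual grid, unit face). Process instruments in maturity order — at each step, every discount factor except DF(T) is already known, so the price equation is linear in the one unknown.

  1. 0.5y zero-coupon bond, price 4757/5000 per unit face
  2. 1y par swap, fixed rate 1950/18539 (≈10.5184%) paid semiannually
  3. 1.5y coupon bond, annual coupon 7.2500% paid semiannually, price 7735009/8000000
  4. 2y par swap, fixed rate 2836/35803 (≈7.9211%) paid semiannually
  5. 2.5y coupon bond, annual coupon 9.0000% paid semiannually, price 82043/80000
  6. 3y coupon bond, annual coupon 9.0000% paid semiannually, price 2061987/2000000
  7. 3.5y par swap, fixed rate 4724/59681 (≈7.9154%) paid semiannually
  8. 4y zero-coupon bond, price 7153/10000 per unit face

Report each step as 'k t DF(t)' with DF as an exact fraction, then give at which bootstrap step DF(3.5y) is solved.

step 1 [0.5y] zero: DF = P = 4757/5000 ≈ 0.951400
step 2 [1y] swap r/2=975/18539: DF=(1 − 975/18539·(0.951400))/(1+975/18539) = 361/400 ≈ 0.902500
step 3 [1.5y] bond c/2=29/800: DF=(7735009/8000000 − 29/800·(0.951400+0.902500))/(1+29/800) = 4341/5000 ≈ 0.868200
step 4 [2y] swap r/2=1418/35803: DF=(1 − 1418/35803·(0.951400+0.902500+0.868200))/(1+1418/35803) = 4291/5000 ≈ 0.858200
step 5 [2.5y] bond c/2=9/200: DF=(82043/80000 − 9/200·(0.951400+0.902500+0.868200+0.858200))/(1+9/200) = 517/625 ≈ 0.827200
step 6 [3y] bond c/2=9/200: DF=(2061987/2000000 − 9/200·(0.951400+0.902500+0.868200+0.858200+0.827200))/(1+9/200) = 498/625 ≈ 0.796800
step 7 [3.5y] swap r/2=2362/59681: DF=(1 − 2362/59681·(0.951400+0.902500+0.868200+0.858200+0.827200+0.796800))/(1+2362/59681) = 3819/5000 ≈ 0.763800
step 8 [4y] zero: DF = P = 7153/10000 ≈ 0.715300

1 1/2 4757/5000
2 1 361/400
3 3/2 4341/5000
4 2 4291/5000
5 5/2 517/625
6 3 498/625
7 7/2 3819/5000
8 4 7153/10000
DF(3.5y) is solved at step 7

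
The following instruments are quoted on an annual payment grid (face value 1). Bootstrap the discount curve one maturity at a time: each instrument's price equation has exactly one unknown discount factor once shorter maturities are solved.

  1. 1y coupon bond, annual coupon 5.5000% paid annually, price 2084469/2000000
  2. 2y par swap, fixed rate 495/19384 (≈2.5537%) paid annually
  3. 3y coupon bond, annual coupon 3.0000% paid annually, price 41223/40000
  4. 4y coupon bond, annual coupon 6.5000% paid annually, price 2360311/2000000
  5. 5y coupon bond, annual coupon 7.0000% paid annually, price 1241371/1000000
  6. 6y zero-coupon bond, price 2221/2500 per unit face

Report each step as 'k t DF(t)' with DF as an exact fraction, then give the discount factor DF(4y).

1 1 9879/10000
2 2 1901/2000
3 3 9441/10000
4 4 4661/5000
5 5 4553/5000
6 6 2221/2500
DF(4y) = 4661/5000 ≈ 0.932200

step 1 [1y] bond c/1=11/200: DF=(2084469/2000000 − 11/200·(0))/(1+11/200) = 9879/10000 ≈ 0.987900
step 2 [2y] swap r/1=495/19384: DF=(1 − 495/19384·(0.987900))/(1+495/19384) = 1901/2000 ≈ 0.950500
step 3 [3y] bond c/1=3/100: DF=(41223/40000 − 3/100·(0.987900+0.950500))/(1+3/100) = 9441/10000 ≈ 0.944100
step 4 [4y] bond c/1=13/200: DF=(2360311/2000000 − 13/200·(0.987900+0.950500+0.944100))/(1+13/200) = 4661/5000 ≈ 0.932200
step 5 [5y] bond c/1=7/100: DF=(1241371/1000000 − 7/100·(0.987900+0.950500+0.944100+0.932200))/(1+7/100) = 4553/5000 ≈ 0.910600
step 6 [6y] zero: DF = P = 2221/2500 ≈ 0.888400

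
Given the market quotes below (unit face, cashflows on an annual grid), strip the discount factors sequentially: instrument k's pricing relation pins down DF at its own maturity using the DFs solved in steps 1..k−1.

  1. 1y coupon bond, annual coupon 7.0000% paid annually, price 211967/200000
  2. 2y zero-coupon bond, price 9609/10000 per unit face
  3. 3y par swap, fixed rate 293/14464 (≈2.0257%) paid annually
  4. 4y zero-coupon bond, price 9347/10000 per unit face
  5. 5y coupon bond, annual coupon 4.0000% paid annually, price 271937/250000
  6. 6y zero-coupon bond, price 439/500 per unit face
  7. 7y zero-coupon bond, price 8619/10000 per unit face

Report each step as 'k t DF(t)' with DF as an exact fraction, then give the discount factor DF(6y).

step 1 [1y] bond c/1=7/100: DF=(211967/200000 − 7/100·(0))/(1+7/100) = 1981/2000 ≈ 0.990500
step 2 [2y] zero: DF = P = 9609/10000 ≈ 0.960900
step 3 [3y] swap r/1=293/14464: DF=(1 − 293/14464·(0.990500+0.960900))/(1+293/14464) = 4707/5000 ≈ 0.941400
step 4 [4y] zero: DF = P = 9347/10000 ≈ 0.934700
step 5 [5y] bond c/1=1/25: DF=(271937/250000 − 1/25·(0.990500+0.960900+0.941400+0.934700))/(1+1/25) = 8987/10000 ≈ 0.898700
step 6 [6y] zero: DF = P = 439/500 ≈ 0.878000
step 7 [7y] zero: DF = P = 8619/10000 ≈ 0.861900

1 1 1981/2000
2 2 9609/10000
3 3 4707/5000
4 4 9347/10000
5 5 8987/10000
6 6 439/500
7 7 8619/10000
DF(6y) = 439/500 ≈ 0.878000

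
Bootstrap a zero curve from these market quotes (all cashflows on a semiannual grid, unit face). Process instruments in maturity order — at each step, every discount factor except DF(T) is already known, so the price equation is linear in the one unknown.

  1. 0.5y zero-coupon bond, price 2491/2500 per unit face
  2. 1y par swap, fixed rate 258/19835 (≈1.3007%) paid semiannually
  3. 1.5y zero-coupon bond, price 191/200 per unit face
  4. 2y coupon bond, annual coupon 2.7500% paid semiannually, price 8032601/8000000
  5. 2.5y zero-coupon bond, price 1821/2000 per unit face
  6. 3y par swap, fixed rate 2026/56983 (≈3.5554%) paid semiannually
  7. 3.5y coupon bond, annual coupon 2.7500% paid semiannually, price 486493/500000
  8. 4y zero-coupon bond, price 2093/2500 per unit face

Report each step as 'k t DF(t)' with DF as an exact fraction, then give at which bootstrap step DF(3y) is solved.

step 1 [0.5y] zero: DF = P = 2491/2500 ≈ 0.996400
step 2 [1y] swap r/2=129/19835: DF=(1 − 129/19835·(0.996400))/(1+129/19835) = 9871/10000 ≈ 0.987100
step 3 [1.5y] zero: DF = P = 191/200 ≈ 0.955000
step 4 [2y] bond c/2=11/800: DF=(8032601/8000000 − 11/800·(0.996400+0.987100+0.955000))/(1+11/800) = 4753/5000 ≈ 0.950600
step 5 [2.5y] zero: DF = P = 1821/2000 ≈ 0.910500
step 6 [3y] swap r/2=1013/56983: DF=(1 − 1013/56983·(0.996400+0.987100+0.955000+0.950600+0.910500))/(1+1013/56983) = 8987/10000 ≈ 0.898700
step 7 [3.5y] bond c/2=11/800: DF=(486493/500000 − 11/800·(0.996400+0.987100+0.955000+0.950600+0.910500+0.898700))/(1+11/800) = 353/400 ≈ 0.882500
step 8 [4y] zero: DF = P = 2093/2500 ≈ 0.837200

1 1/2 2491/2500
2 1 9871/10000
3 3/2 191/200
4 2 4753/5000
5 5/2 1821/2000
6 3 8987/10000
7 7/2 353/400
8 4 2093/2500
DF(3y) is solved at step 6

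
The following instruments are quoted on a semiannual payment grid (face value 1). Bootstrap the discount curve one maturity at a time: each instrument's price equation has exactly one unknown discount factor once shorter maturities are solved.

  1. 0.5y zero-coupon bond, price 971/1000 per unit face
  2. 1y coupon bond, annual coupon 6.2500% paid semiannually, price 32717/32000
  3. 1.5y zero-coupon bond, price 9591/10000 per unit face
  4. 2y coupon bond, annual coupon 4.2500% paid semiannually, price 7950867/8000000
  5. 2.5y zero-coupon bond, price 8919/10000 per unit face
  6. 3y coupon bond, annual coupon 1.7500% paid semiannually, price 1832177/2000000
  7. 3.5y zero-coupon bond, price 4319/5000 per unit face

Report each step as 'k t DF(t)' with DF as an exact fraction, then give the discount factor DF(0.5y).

1 1/2 971/1000
2 1 481/500
3 3/2 9591/10000
4 2 913/1000
5 5/2 8919/10000
6 3 4337/5000
7 7/2 4319/5000
DF(0.5y) = 971/1000 ≈ 0.971000

step 1 [0.5y] zero: DF = P = 971/1000 ≈ 0.971000
step 2 [1y] bond c/2=1/32: DF=(32717/32000 − 1/32·(0.971000))/(1+1/32) = 481/500 ≈ 0.962000
step 3 [1.5y] zero: DF = P = 9591/10000 ≈ 0.959100
step 4 [2y] bond c/2=17/800: DF=(7950867/8000000 − 17/800·(0.971000+0.962000+0.959100))/(1+17/800) = 913/1000 ≈ 0.913000
step 5 [2.5y] zero: DF = P = 8919/10000 ≈ 0.891900
step 6 [3y] bond c/2=7/800: DF=(1832177/2000000 − 7/800·(0.971000+0.962000+0.959100+0.913000+0.891900))/(1+7/800) = 4337/5000 ≈ 0.867400
step 7 [3.5y] zero: DF = P = 4319/5000 ≈ 0.863800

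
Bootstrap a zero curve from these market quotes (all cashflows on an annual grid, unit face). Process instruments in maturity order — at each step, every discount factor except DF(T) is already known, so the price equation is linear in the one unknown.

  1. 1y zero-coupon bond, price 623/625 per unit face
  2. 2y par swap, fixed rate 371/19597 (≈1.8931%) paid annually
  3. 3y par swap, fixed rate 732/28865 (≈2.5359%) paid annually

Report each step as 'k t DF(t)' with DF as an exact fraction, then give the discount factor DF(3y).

1 1 623/625
2 2 9629/10000
3 3 2317/2500
DF(3y) = 2317/2500 ≈ 0.926800

step 1 [1y] zero: DF = P = 623/625 ≈ 0.996800
step 2 [2y] swap r/1=371/19597: DF=(1 − 371/19597·(0.996800))/(1+371/19597) = 9629/10000 ≈ 0.962900
step 3 [3y] swap r/1=732/28865: DF=(1 − 732/28865·(0.996800+0.962900))/(1+732/28865) = 2317/2500 ≈ 0.926800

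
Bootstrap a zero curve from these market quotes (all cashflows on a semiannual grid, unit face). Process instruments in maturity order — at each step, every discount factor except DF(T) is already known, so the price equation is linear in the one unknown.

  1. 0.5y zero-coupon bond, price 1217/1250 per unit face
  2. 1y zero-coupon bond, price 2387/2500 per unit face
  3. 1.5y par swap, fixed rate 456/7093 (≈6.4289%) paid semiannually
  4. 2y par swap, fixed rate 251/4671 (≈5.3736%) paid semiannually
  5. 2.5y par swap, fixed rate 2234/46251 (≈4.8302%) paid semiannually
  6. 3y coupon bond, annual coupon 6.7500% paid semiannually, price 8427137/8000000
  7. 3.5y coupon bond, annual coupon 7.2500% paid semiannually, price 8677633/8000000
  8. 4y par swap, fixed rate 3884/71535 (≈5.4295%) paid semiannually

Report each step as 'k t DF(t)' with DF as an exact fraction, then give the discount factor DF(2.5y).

step 1 [0.5y] zero: DF = P = 1217/1250 ≈ 0.973600
step 2 [1y] zero: DF = P = 2387/2500 ≈ 0.954800
step 3 [1.5y] swap r/2=228/7093: DF=(1 − 228/7093·(0.973600+0.954800))/(1+228/7093) = 568/625 ≈ 0.908800
step 4 [2y] swap r/2=251/9342: DF=(1 − 251/9342·(0.973600+0.954800+0.908800))/(1+251/9342) = 2249/2500 ≈ 0.899600
step 5 [2.5y] swap r/2=1117/46251: DF=(1 − 1117/46251·(0.973600+0.954800+0.908800+0.899600))/(1+1117/46251) = 8883/10000 ≈ 0.888300
step 6 [3y] bond c/2=27/800: DF=(8427137/8000000 − 27/800·(0.973600+0.954800+0.908800+0.899600+0.888300))/(1+27/800) = 217/250 ≈ 0.868000
step 7 [3.5y] bond c/2=29/800: DF=(8677633/8000000 − 29/800·(0.973600+0.954800+0.908800+0.899600+0.888300+0.868000))/(1+29/800) = 4273/5000 ≈ 0.854600
step 8 [4y] swap r/2=1942/71535: DF=(1 − 1942/71535·(0.973600+0.954800+0.908800+0.899600+0.888300+0.868000+0.854600))/(1+1942/71535) = 4029/5000 ≈ 0.805800

1 1/2 1217/1250
2 1 2387/2500
3 3/2 568/625
4 2 2249/2500
5 5/2 8883/10000
6 3 217/250
7 7/2 4273/5000
8 4 4029/5000
DF(2.5y) = 8883/10000 ≈ 0.888300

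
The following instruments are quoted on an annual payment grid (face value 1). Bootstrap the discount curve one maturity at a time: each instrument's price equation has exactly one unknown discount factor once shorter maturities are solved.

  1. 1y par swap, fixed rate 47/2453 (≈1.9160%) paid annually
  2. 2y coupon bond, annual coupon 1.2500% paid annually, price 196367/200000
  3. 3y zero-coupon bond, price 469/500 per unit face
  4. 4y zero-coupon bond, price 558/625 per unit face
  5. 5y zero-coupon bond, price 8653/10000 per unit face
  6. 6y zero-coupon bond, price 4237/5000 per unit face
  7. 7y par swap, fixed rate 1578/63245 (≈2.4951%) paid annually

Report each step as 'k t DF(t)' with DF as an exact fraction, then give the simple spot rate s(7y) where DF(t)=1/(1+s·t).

step 1 [1y] swap r/1=47/2453: DF=(1 − 47/2453·(0))/(1+47/2453) = 2453/2500 ≈ 0.981200
step 2 [2y] bond c/1=1/80: DF=(196367/200000 − 1/80·(0.981200))/(1+1/80) = 1197/1250 ≈ 0.957600
step 3 [3y] zero: DF = P = 469/500 ≈ 0.938000
step 4 [4y] zero: DF = P = 558/625 ≈ 0.892800
step 5 [5y] zero: DF = P = 8653/10000 ≈ 0.865300
step 6 [6y] zero: DF = P = 4237/5000 ≈ 0.847400
step 7 [7y] swap r/1=1578/63245: DF=(1 − 1578/63245·(0.981200+0.957600+0.938000+0.892800+0.865300+0.847400))/(1+1578/63245) = 4211/5000 ≈ 0.842200

1 1 2453/2500
2 2 1197/1250
3 3 469/500
4 4 558/625
5 5 8653/10000
6 6 4237/5000
7 7 4211/5000
s(7y) = (1/(4211/5000) − 1)/(7) = 789/29477 ≈ 2.6767%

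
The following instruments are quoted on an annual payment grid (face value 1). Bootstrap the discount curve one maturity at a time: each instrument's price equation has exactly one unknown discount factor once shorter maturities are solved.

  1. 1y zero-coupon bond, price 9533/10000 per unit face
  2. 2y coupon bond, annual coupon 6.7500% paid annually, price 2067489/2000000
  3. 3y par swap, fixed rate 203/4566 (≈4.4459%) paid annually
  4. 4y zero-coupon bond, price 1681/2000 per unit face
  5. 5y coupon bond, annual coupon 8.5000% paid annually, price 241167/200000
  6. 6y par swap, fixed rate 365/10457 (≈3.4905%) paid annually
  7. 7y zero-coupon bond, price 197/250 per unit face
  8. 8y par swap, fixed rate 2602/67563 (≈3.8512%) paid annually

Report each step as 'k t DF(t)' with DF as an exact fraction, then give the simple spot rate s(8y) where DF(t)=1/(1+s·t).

step 1 [1y] zero: DF = P = 9533/10000 ≈ 0.953300
step 2 [2y] bond c/1=27/400: DF=(2067489/2000000 − 27/400·(0.953300))/(1+27/400) = 9081/10000 ≈ 0.908100
step 3 [3y] swap r/1=203/4566: DF=(1 − 203/4566·(0.953300+0.908100))/(1+203/4566) = 4391/5000 ≈ 0.878200
step 4 [4y] zero: DF = P = 1681/2000 ≈ 0.840500
step 5 [5y] bond c/1=17/200: DF=(241167/200000 − 17/200·(0.953300+0.908100+0.878200+0.840500))/(1+17/200) = 8309/10000 ≈ 0.830900
step 6 [6y] swap r/1=365/10457: DF=(1 − 365/10457·(0.953300+0.908100+0.878200+0.840500+0.830900))/(1+365/10457) = 327/400 ≈ 0.817500
step 7 [7y] zero: DF = P = 197/250 ≈ 0.788000
step 8 [8y] swap r/1=2602/67563: DF=(1 − 2602/67563·(0.953300+0.908100+0.878200+0.840500+0.830900+0.817500+0.788000))/(1+2602/67563) = 3699/5000 ≈ 0.739800

1 1 9533/10000
2 2 9081/10000
3 3 4391/5000
4 4 1681/2000
5 5 8309/10000
6 6 327/400
7 7 197/250
8 8 3699/5000
s(8y) = (1/(3699/5000) − 1)/(8) = 1301/29592 ≈ 4.3965%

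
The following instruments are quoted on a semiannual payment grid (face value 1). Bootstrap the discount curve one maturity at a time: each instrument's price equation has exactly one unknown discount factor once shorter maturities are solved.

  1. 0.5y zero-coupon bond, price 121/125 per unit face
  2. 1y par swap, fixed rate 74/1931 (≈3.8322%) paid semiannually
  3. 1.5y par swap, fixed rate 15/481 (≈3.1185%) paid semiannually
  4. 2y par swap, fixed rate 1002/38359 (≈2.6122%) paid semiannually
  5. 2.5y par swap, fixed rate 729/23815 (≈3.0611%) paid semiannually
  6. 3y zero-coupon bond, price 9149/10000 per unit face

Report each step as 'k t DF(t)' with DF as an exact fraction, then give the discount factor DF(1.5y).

step 1 [0.5y] zero: DF = P = 121/125 ≈ 0.968000
step 2 [1y] swap r/2=37/1931: DF=(1 − 37/1931·(0.968000))/(1+37/1931) = 963/1000 ≈ 0.963000
step 3 [1.5y] swap r/2=15/962: DF=(1 − 15/962·(0.968000+0.963000))/(1+15/962) = 191/200 ≈ 0.955000
step 4 [2y] swap r/2=501/38359: DF=(1 − 501/38359·(0.968000+0.963000+0.955000))/(1+501/38359) = 9499/10000 ≈ 0.949900
step 5 [2.5y] swap r/2=729/47630: DF=(1 − 729/47630·(0.968000+0.963000+0.955000+0.949900))/(1+729/47630) = 9271/10000 ≈ 0.927100
step 6 [3y] zero: DF = P = 9149/10000 ≈ 0.914900

1 1/2 121/125
2 1 963/1000
3 3/2 191/200
4 2 9499/10000
5 5/2 9271/10000
6 3 9149/10000
DF(1.5y) = 191/200 ≈ 0.955000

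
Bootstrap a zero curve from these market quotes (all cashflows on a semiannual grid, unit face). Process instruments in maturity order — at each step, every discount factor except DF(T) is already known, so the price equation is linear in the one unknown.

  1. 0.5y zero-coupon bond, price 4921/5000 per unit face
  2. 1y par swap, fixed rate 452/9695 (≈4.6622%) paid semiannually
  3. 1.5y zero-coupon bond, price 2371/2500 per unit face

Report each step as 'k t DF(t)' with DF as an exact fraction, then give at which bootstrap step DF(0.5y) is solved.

step 1 [0.5y] zero: DF = P = 4921/5000 ≈ 0.984200
step 2 [1y] swap r/2=226/9695: DF=(1 − 226/9695·(0.984200))/(1+226/9695) = 2387/2500 ≈ 0.954800
step 3 [1.5y] zero: DF = P = 2371/2500 ≈ 0.948400

1 1/2 4921/5000
2 1 2387/2500
3 3/2 2371/2500
DF(0.5y) is solved at step 1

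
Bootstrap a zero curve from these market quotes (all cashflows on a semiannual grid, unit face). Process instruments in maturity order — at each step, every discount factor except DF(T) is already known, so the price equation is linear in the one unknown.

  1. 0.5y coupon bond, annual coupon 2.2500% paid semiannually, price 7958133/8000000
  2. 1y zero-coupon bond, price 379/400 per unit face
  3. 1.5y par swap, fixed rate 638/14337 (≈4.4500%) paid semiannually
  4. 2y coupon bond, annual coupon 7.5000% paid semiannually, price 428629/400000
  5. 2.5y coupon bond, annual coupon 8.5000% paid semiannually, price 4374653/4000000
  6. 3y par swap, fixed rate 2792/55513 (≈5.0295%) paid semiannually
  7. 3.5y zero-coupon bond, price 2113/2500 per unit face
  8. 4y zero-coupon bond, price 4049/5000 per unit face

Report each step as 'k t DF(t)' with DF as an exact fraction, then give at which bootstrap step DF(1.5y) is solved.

1 1/2 9837/10000
2 1 379/400
3 3/2 4681/5000
4 2 2323/2500
5 5/2 8943/10000
6 3 2151/2500
7 7/2 2113/2500
8 4 4049/5000
DF(1.5y) is solved at step 3

step 1 [0.5y] bond c/2=9/800: DF=(7958133/8000000 − 9/800·(0))/(1+9/800) = 9837/10000 ≈ 0.983700
step 2 [1y] zero: DF = P = 379/400 ≈ 0.947500
step 3 [1.5y] swap r/2=319/14337: DF=(1 − 319/14337·(0.983700+0.947500))/(1+319/14337) = 4681/5000 ≈ 0.936200
step 4 [2y] bond c/2=3/80: DF=(428629/400000 − 3/80·(0.983700+0.947500+0.936200))/(1+3/80) = 2323/2500 ≈ 0.929200
step 5 [2.5y] bond c/2=17/400: DF=(4374653/4000000 − 17/400·(0.983700+0.947500+0.936200+0.929200))/(1+17/400) = 8943/10000 ≈ 0.894300
step 6 [3y] swap r/2=1396/55513: DF=(1 − 1396/55513·(0.983700+0.947500+0.936200+0.929200+0.894300))/(1+1396/55513) = 2151/2500 ≈ 0.860400
step 7 [3.5y] zero: DF = P = 2113/2500 ≈ 0.845200
step 8 [4y] zero: DF = P = 4049/5000 ≈ 0.809800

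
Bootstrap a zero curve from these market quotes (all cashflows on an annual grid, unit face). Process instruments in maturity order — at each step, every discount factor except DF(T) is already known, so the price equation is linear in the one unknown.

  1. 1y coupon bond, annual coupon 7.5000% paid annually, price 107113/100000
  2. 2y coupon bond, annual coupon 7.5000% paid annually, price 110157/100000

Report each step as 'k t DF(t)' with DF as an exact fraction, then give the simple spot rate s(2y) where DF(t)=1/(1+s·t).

step 1 [1y] bond c/1=3/40: DF=(107113/100000 − 3/40·(0))/(1+3/40) = 2491/2500 ≈ 0.996400
step 2 [2y] bond c/1=3/40: DF=(110157/100000 − 3/40·(0.996400))/(1+3/40) = 597/625 ≈ 0.955200

1 1 2491/2500
2 2 597/625
s(2y) = (1/(597/625) − 1)/(2) = 14/597 ≈ 2.3451%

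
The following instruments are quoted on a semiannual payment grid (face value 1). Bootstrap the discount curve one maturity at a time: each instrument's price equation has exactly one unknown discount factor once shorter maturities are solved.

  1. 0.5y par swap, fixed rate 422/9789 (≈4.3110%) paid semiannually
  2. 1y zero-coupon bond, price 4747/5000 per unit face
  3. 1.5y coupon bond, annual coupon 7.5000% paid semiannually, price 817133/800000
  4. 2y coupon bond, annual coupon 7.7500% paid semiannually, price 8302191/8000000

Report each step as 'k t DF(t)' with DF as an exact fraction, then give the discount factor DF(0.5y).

1 1/2 9789/10000
2 1 4747/5000
3 3/2 2287/2500
4 2 893/1000
DF(0.5y) = 9789/10000 ≈ 0.978900

step 1 [0.5y] swap r/2=211/9789: DF=(1 − 211/9789·(0))/(1+211/9789) = 9789/10000 ≈ 0.978900
step 2 [1y] zero: DF = P = 4747/5000 ≈ 0.949400
step 3 [1.5y] bond c/2=3/80: DF=(817133/800000 − 3/80·(0.978900+0.949400))/(1+3/80) = 2287/2500 ≈ 0.914800
step 4 [2y] bond c/2=31/800: DF=(8302191/8000000 − 31/800·(0.978900+0.949400+0.914800))/(1+31/800) = 893/1000 ≈ 0.893000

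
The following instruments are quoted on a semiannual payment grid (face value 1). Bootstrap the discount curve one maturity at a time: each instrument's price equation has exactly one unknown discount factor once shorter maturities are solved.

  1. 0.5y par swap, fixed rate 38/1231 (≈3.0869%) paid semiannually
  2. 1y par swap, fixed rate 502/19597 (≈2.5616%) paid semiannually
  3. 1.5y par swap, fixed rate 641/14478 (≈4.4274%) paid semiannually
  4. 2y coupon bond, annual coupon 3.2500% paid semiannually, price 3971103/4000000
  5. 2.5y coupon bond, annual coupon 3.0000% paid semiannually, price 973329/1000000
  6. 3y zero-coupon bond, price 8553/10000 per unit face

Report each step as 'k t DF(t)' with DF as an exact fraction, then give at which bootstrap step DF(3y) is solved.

step 1 [0.5y] swap r/2=19/1231: DF=(1 − 19/1231·(0))/(1+19/1231) = 1231/1250 ≈ 0.984800
step 2 [1y] swap r/2=251/19597: DF=(1 − 251/19597·(0.984800))/(1+251/19597) = 9749/10000 ≈ 0.974900
step 3 [1.5y] swap r/2=641/28956: DF=(1 − 641/28956·(0.984800+0.974900))/(1+641/28956) = 9359/10000 ≈ 0.935900
step 4 [2y] bond c/2=13/800: DF=(3971103/4000000 − 13/800·(0.984800+0.974900+0.935900))/(1+13/800) = 4653/5000 ≈ 0.930600
step 5 [2.5y] bond c/2=3/200: DF=(973329/1000000 − 3/200·(0.984800+0.974900+0.935900+0.930600))/(1+3/200) = 564/625 ≈ 0.902400
step 6 [3y] zero: DF = P = 8553/10000 ≈ 0.855300

1 1/2 1231/1250
2 1 9749/10000
3 3/2 9359/10000
4 2 4653/5000
5 5/2 564/625
6 3 8553/10000
DF(3y) is solved at step 6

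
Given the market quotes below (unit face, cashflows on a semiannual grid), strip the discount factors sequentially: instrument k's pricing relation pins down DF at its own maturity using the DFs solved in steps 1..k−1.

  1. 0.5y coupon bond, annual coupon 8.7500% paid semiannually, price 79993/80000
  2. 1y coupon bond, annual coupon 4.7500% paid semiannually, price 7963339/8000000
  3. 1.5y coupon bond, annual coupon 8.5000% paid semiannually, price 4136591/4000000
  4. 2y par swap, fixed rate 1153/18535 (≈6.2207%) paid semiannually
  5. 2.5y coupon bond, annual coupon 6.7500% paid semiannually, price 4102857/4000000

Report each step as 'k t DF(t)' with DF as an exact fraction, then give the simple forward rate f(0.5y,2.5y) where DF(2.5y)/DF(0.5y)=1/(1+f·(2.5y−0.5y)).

step 1 [0.5y] bond c/2=7/160: DF=(79993/80000 − 7/160·(0))/(1+7/160) = 479/500 ≈ 0.958000
step 2 [1y] bond c/2=19/800: DF=(7963339/8000000 − 19/800·(0.958000))/(1+19/800) = 9501/10000 ≈ 0.950100
step 3 [1.5y] bond c/2=17/400: DF=(4136591/4000000 − 17/400·(0.958000+0.950100))/(1+17/400) = 4571/5000 ≈ 0.914200
step 4 [2y] swap r/2=1153/37070: DF=(1 − 1153/37070·(0.958000+0.950100+0.914200))/(1+1153/37070) = 8847/10000 ≈ 0.884700
step 5 [2.5y] bond c/2=27/800: DF=(4102857/4000000 − 27/800·(0.958000+0.950100+0.914200+0.884700))/(1+27/800) = 1089/1250 ≈ 0.871200

1 1/2 479/500
2 1 9501/10000
3 3/2 4571/5000
4 2 8847/10000
5 5/2 1089/1250
f(0.5y,2.5y) = ((479/500)/(1089/1250) − 1)/(2) = 217/4356 ≈ 4.9816%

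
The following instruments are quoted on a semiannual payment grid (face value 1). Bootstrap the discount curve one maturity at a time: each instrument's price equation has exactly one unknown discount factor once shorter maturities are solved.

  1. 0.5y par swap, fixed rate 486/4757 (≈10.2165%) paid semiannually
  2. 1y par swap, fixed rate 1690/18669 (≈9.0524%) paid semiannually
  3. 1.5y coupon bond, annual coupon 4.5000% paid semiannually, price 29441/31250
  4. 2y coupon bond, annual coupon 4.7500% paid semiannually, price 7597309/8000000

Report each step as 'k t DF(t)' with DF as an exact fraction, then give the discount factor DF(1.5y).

step 1 [0.5y] swap r/2=243/4757: DF=(1 − 243/4757·(0))/(1+243/4757) = 4757/5000 ≈ 0.951400
step 2 [1y] swap r/2=845/18669: DF=(1 − 845/18669·(0.951400))/(1+845/18669) = 1831/2000 ≈ 0.915500
step 3 [1.5y] bond c/2=9/400: DF=(29441/31250 − 9/400·(0.951400+0.915500))/(1+9/400) = 8803/10000 ≈ 0.880300
step 4 [2y] bond c/2=19/800: DF=(7597309/8000000 − 19/800·(0.951400+0.915500+0.880300))/(1+19/800) = 8639/10000 ≈ 0.863900

1 1/2 4757/5000
2 1 1831/2000
3 3/2 8803/10000
4 2 8639/10000
DF(1.5y) = 8803/10000 ≈ 0.880300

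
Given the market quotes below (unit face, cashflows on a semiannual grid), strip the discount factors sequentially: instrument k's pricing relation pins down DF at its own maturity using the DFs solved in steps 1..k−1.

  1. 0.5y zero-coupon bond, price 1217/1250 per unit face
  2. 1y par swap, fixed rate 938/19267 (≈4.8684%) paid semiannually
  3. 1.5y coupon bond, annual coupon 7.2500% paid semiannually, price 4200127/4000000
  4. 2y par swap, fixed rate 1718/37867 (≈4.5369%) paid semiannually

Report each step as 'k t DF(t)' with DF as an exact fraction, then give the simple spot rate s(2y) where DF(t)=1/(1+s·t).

step 1 [0.5y] zero: DF = P = 1217/1250 ≈ 0.973600
step 2 [1y] swap r/2=469/19267: DF=(1 − 469/19267·(0.973600))/(1+469/19267) = 9531/10000 ≈ 0.953100
step 3 [1.5y] bond c/2=29/800: DF=(4200127/4000000 − 29/800·(0.973600+0.953100))/(1+29/800) = 9459/10000 ≈ 0.945900
step 4 [2y] swap r/2=859/37867: DF=(1 − 859/37867·(0.973600+0.953100+0.945900))/(1+859/37867) = 9141/10000 ≈ 0.914100

1 1/2 1217/1250
2 1 9531/10000
3 3/2 9459/10000
4 2 9141/10000
s(2y) = (1/(9141/10000) − 1)/(2) = 859/18282 ≈ 4.6986%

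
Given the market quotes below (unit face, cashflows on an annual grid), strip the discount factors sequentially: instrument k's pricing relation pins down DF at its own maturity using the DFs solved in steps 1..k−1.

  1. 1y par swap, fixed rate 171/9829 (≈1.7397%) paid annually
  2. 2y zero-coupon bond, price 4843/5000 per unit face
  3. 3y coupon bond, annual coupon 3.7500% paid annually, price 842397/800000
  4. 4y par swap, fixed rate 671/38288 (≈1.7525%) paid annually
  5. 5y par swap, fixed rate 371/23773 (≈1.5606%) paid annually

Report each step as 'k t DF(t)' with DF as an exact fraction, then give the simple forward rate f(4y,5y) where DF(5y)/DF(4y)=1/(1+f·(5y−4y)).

1 1 9829/10000
2 2 4843/5000
3 3 2361/2500
4 4 9329/10000
5 5 4629/5000
f(4y,5y) = ((9329/10000)/(4629/5000) − 1)/(1) = 71/9258 ≈ 0.7669%

step 1 [1y] swap r/1=171/9829: DF=(1 − 171/9829·(0))/(1+171/9829) = 9829/10000 ≈ 0.982900
step 2 [2y] zero: DF = P = 4843/5000 ≈ 0.968600
step 3 [3y] bond c/1=3/80: DF=(842397/800000 − 3/80·(0.982900+0.968600))/(1+3/80) = 2361/2500 ≈ 0.944400
step 4 [4y] swap r/1=671/38288: DF=(1 − 671/38288·(0.982900+0.968600+0.944400))/(1+671/38288) = 9329/10000 ≈ 0.932900
step 5 [5y] swap r/1=371/23773: DF=(1 − 371/23773·(0.982900+0.968600+0.944400+0.932900))/(1+371/23773) = 4629/5000 ≈ 0.925800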